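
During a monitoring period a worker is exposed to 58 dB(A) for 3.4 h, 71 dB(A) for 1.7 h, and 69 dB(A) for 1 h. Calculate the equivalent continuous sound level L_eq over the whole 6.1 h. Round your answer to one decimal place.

67.1 dB(A)

Weight each interval's intensity by its duration and average over T = 6.1 h:
Σ tᵢ·10^(Lᵢ/10) = 3.4·10^(58/10) + 1.7·10^(71/10) + 1·10^(69/10) = 3.149e+07.
L_eq = 10·log₁₀(3.149e+07/6.1) = 67.13 dB(A).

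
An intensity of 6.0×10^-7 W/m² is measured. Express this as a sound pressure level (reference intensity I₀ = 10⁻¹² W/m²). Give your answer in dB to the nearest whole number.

I/I₀ = 6.0×10^-7/10⁻¹² = 6.0×10^5, and L = 10·log₁₀(I/I₀).
L = 10·(0.7782 + 5) = 57.78 dB.

58 dB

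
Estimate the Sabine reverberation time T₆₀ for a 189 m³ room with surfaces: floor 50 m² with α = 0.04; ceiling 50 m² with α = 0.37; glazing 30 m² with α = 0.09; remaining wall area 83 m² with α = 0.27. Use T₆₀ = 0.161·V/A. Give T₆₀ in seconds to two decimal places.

0.67 s

Total absorption A = 50·0.04 + 50·0.37 + 30·0.09 + 83·0.27 = 45.61 m² sabins.
T₆₀ = 0.161·V/A = 0.161·189/45.61 = 0.667 s.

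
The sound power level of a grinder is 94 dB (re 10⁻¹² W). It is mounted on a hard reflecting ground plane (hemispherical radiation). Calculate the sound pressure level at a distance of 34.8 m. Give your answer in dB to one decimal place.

L_p = L_w − 10·log₁₀(2π·r²) with r = 34.8 m.
2π·r² = 7609 m², 10·log₁₀ of that is 38.813 dB.
L_p = 94 − 38.813 = 55.19 dB.

55.2 dB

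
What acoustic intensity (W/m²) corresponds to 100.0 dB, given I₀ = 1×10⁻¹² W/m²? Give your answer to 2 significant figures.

0.010 W/m²

L = 10·log₁₀(I/I₀) ⇒ I = I₀·10^(L/10) = 10⁻¹² × 10^10.00.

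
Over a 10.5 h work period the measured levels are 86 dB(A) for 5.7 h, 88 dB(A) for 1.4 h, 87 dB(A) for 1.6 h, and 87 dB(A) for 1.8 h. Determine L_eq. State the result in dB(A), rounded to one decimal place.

The energy average is taken in the linear domain: L_eq = 10·log₁₀[(Σ tᵢ·10^(Lᵢ/10))/T], T = 10.5 h.
Σ tᵢ·10^(Lᵢ/10) = 5.7·10^(86/10) + 1.4·10^(88/10) + 1.6·10^(87/10) + 1.8·10^(87/10) = 4.857e+09.
L_eq = 10·log₁₀(4.857e+09/10.5) = 86.65 dB(A).

86.7 dB(A)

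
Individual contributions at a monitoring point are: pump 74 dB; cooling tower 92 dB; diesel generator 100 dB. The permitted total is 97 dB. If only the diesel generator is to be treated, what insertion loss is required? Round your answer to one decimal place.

Fixed contribution from the other sources: Σ 10^(L/10) = 10^(74/10) + 10^(92/10) = 1.610e+09 (92.07 dB).
The limit corresponds to 10^(97/10) = 5.012e+09; subtracting the fixed part leaves 3.402e+09 for the diesel generator, i.e. 95.32 dB.
Required insertion loss = 100 − 95.32 = 4.68 dB.

4.7 dB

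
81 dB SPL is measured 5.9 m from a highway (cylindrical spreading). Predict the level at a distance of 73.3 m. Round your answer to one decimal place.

70.1 dB SPL

For a line source, L₂ = L₁ − 10·log₁₀(r₂/r₁).
L₂ = 81 − 10·log₁₀(73.3/5.9) = 81 − 10.943 = 70.06 dB SPL.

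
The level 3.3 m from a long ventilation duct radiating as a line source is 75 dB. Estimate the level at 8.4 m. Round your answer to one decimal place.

Line-source attenuation: ΔL = 10·log₁₀(r₂/r₁) = 10·log₁₀(8.4/3.3) = 4.058 dB.
L₂ = 75 − 10·log₁₀(8.4/3.3) = 75 − 4.058 = 70.94 dB.

70.9 dB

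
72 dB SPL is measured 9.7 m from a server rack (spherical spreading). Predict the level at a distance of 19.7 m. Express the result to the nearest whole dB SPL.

For a point source, L₂ = L₁ − 20·log₁₀(r₂/r₁).
L₂ = 72 − 20·log₁₀(19.7/9.7) = 72 − 6.154 = 65.85 dB SPL.

66 dB SPL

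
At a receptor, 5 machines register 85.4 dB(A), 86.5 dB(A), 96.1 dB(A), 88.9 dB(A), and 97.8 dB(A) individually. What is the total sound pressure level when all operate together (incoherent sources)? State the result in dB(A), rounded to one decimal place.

100.7 dB(A)

For uncorrelated sources the intensities add, so convert each level to linear form, sum, and take 10·log₁₀ of the total.
Σ 10^(L/10) = 10^(85.4/10) + 10^(86.5/10) + 10^(96.1/10) + 10^(88.9/10) + 10^(97.8/10) = 1.167e+10.
L_total = 10·log₁₀(1.167e+10) = 100.67 dB(A).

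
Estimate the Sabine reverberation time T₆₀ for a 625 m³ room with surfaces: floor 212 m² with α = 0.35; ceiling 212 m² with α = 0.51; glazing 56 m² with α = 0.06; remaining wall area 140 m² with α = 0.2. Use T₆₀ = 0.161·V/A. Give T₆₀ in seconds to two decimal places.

A = Σ Sᵢαᵢ = 212·0.35 + 212·0.51 + 56·0.06 + 140·0.2 = 213.68 m².
T₆₀ = 0.161·V/A = 0.161·625/213.68 = 0.471 s.

0.47 s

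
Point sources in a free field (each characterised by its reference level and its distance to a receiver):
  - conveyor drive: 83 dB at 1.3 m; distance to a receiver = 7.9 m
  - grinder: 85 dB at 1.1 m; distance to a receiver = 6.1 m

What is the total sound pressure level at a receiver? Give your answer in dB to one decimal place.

72.0 dB

Apply inverse-square spreading to bring every level to the receiver, then sum 10^(L/10).
conveyor drive: 83 − 20·log₁₀(7.9/1.3) = 83 − 15.67 = 67.33 dB.
grinder: 85 − 20·log₁₀(6.1/1.1) = 85 − 14.88 = 70.12 dB.
Σ 10^(L/10) = 1.569e+07 → L_total = 10·log₁₀(1.569e+07) = 71.96 dB.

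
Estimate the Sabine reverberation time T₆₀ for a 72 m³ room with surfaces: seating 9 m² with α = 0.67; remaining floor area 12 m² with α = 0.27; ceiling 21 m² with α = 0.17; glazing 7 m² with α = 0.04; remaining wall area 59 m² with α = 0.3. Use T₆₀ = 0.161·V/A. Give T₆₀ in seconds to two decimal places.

0.38 s

A = Σ Sᵢαᵢ = 9·0.67 + 12·0.27 + 21·0.17 + 7·0.04 + 59·0.3 = 30.82 m².
T₆₀ = 0.161 × 72 / 30.82 = 0.376 s.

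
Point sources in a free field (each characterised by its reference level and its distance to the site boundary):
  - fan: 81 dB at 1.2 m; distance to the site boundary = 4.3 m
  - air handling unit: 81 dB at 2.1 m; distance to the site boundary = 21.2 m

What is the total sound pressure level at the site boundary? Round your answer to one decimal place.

70.4 dB

Apply inverse-square spreading to bring every level to the receiver, then sum 10^(L/10).
fan: 81 − 20·log₁₀(4.3/1.2) = 81 − 11.09 = 69.91 dB.
air handling unit: 81 − 20·log₁₀(21.2/2.1) = 81 − 20.08 = 60.92 dB.
Σ 10^(L/10) = 1.104e+07 → L_total = 10·log₁₀(1.104e+07) = 70.43 dB.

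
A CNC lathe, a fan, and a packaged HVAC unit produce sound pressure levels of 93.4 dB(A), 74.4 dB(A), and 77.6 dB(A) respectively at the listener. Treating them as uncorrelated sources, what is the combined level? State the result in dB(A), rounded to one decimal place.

Incoherent sources combine by intensity addition: L_total = 10·log₁₀(Σ 10^(L_i/10)).
Σ 10^(L/10) = 10^(93.4/10) + 10^(74.4/10) + 10^(77.6/10) = 2.273e+09.
L_total = 10·log₁₀(2.273e+09) = 93.57 dB(A).

93.6 dB(A)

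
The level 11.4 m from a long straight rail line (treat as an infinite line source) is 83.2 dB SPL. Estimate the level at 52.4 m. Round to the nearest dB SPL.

77 dB SPL

For a line source, L₂ = L₁ − 10·log₁₀(r₂/r₁).
L₂ = 83.2 − 10·log₁₀(52.4/11.4) = 83.2 − 6.624 = 76.58 dB SPL.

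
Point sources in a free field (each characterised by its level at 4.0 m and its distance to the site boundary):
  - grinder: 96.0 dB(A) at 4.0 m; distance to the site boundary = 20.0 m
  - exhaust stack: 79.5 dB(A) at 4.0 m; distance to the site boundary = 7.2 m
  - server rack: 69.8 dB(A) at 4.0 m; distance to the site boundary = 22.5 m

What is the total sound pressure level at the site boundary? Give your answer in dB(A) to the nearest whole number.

First find each source's level at the receiver (point-source: −20·log₁₀(r/r_ref)), then combine on an intensity basis.
grinder: 96.0 − 20·log₁₀(20.0/4.0) = 96.0 − 13.98 = 82.02 dB(A).
exhaust stack: 79.5 − 20·log₁₀(7.2/4.0) = 79.5 − 5.11 = 74.39 dB(A).
server rack: 69.8 − 20·log₁₀(22.5/4.0) = 69.8 − 15.00 = 54.80 dB(A).
Σ 10^(L/10) = 1.871e+08 → L_total = 10·log₁₀(1.871e+08) = 82.72 dB(A).

83 dB(A)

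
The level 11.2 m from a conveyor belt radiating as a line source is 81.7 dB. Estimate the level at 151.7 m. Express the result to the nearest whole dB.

For a line source, L₂ = L₁ − 10·log₁₀(r₂/r₁).
L₂ = 81.7 − 10·log₁₀(151.7/11.2) = 81.7 − 11.318 = 70.38 dB.

70 dB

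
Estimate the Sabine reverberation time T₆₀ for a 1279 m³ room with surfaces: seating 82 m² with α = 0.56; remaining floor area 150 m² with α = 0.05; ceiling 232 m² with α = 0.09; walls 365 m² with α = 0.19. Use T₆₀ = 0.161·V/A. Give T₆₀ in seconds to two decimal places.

Total absorption A = 82·0.56 + 150·0.05 + 232·0.09 + 365·0.19 = 143.65 m² sabins.
T₆₀ = 0.161 × 1279 / 143.65 = 1.433 s.

1.43 s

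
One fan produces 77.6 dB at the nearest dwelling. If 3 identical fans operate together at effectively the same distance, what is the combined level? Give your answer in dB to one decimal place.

82.4 dB

N identical incoherent sources raise the level by 10·log₁₀ N.
L_total = 77.6 + 10·log₁₀(3) = 77.6 + 4.771 = 82.37 dB.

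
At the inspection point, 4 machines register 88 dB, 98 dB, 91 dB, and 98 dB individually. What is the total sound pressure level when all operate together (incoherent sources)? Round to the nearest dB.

For uncorrelated sources the intensities add, so convert each level to linear form, sum, and take 10·log₁₀ of the total.
Σ 10^(L/10) = 10^(88/10) + 10^(98/10) + 10^(91/10) + 10^(98/10) = 1.451e+10.
L_total = 10·log₁₀(1.451e+10) = 101.62 dB.

102 dB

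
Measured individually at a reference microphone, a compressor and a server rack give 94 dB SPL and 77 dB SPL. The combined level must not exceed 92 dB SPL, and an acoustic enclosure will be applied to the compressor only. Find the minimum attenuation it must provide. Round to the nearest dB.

Fixed contribution from the other source: Σ 10^(L/10) = 10^(77/10) = 5.012e+07 (77.00 dB SPL).
The limit corresponds to 10^(92/10) = 1.585e+09; subtracting the fixed part leaves 1.535e+09 for the compressor, i.e. 91.86 dB SPL.
So the compressor must be reduced from 94 to 91.86 dB SPL: IL = 2.14 dB.

2 dB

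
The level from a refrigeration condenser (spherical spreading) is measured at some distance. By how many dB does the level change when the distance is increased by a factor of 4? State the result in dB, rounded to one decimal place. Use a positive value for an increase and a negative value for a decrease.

A point source loses 6 dB per doubling of distance; generally ΔL = −20·log₁₀(r₂/r₁).
ΔL = −20·log₁₀(4) = -12.04 dB.

-12.0 dB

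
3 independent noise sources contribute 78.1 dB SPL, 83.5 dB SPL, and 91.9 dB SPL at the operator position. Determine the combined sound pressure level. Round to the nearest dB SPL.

93 dB SPL

Incoherent sources combine by intensity addition: L_total = 10·log₁₀(Σ 10^(L_i/10)).
Σ 10^(L/10) = 10^(78.1/10) + 10^(83.5/10) + 10^(91.9/10) = 1.837e+09.
L_total = 10·log₁₀(1.837e+09) = 92.64 dB SPL.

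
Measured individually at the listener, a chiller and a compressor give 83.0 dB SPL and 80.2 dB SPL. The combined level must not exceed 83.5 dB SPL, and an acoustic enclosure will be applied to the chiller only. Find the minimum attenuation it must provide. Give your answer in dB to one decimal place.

Fixed contribution from the other source: Σ 10^(L/10) = 10^(80.2/10) = 1.047e+08 (80.20 dB SPL).
To meet 83.5 dB SPL overall, the treated chiller may contribute at most 10^(83.5/10) − 1.047e+08 = 1.192e+08, i.e. 80.76 dB SPL.
So the chiller must be reduced from 83.0 to 80.76 dB SPL: IL = 2.24 dB.

2.2 dB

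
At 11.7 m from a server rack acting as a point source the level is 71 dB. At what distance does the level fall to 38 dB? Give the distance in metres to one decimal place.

The 33.0 dB drop corresponds to a distance ratio of 10^(33.0/20) for a point source.
r₂ = 11.7·10^((71−38)/20) = 11.7·10^(33.0/20) = 522.62 m.

522.6 m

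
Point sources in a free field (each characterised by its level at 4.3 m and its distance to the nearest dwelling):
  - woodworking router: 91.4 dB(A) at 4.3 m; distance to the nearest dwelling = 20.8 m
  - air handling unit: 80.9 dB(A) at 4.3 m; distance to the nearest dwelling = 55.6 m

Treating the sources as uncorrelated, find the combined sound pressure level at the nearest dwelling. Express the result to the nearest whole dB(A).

78 dB(A)

Propagate each source to the receiver with L = L_ref − 20·log₁₀(r/r_ref), then add intensities.
woodworking router: 91.4 − 20·log₁₀(20.8/4.3) = 91.4 − 13.69 = 77.71 dB(A).
air handling unit: 80.9 − 20·log₁₀(55.6/4.3) = 80.9 − 22.23 = 58.67 dB(A).
Σ 10^(L/10) = 5.973e+07 → L_total = 10·log₁₀(5.973e+07) = 77.76 dB(A).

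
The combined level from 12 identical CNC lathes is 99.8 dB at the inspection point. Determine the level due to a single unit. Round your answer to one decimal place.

89.0 dB

For N identical incoherent sources L_total = L₁ + 10·log₁₀ N, so L₁ = 99.8 − 10·log₁₀(12) = 99.8 − 10.792.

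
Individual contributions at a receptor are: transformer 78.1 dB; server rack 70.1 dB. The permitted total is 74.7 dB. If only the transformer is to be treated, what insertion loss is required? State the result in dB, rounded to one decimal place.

5.2 dB

Everything except the transformer sums to 10^(70.1/10) = 1.023e+07 in linear terms, 70.10 dB.
The limit corresponds to 10^(74.7/10) = 2.951e+07; subtracting the fixed part leaves 1.928e+07 for the transformer, i.e. 72.85 dB.
Required insertion loss = 78.1 − 72.85 = 5.25 dB.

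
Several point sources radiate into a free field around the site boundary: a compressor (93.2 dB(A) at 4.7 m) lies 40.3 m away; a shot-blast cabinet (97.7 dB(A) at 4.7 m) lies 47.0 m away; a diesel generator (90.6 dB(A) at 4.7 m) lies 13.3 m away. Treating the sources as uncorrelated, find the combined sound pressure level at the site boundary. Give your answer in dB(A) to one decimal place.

83.6 dB(A)

Propagate each source to the receiver with L = L_ref − 20·log₁₀(r/r_ref), then add intensities.
compressor: 93.2 − 20·log₁₀(40.3/4.7) = 93.2 − 18.66 = 74.54 dB(A).
shot-blast cabinet: 97.7 − 20·log₁₀(47.0/4.7) = 97.7 − 20.00 = 77.70 dB(A).
diesel generator: 90.6 − 20·log₁₀(13.3/4.7) = 90.6 − 9.04 = 81.56 dB(A).
Σ 10^(L/10) = 2.307e+08 → L_total = 10·log₁₀(2.307e+08) = 83.63 dB(A).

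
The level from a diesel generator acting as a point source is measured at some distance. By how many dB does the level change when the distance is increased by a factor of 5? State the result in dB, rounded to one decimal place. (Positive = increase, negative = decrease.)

Point-source spreading: ΔL = −20·log₁₀(r₂/r₁).
ΔL = −20·log₁₀(5) = -13.98 dB.

-14.0 dB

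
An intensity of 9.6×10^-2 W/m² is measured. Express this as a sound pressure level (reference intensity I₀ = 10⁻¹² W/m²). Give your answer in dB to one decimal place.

109.8 dB

L = 10·log₁₀(I/I₀) = 10·log₁₀(9.6×10^-2/10⁻¹²) = 10·log₁₀(9.6×10^10).
L = 10·(0.9823 + 10) = 109.82 dB.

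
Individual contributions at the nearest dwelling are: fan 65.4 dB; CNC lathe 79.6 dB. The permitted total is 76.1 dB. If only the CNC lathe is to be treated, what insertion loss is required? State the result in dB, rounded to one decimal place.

3.9 dB

Everything except the CNC lathe sums to 10^(65.4/10) = 3.467e+06 in linear terms, 65.40 dB.
To meet 76.1 dB overall, the treated CNC lathe may contribute at most 10^(76.1/10) − 3.467e+06 = 3.727e+07, i.e. 75.71 dB.
Required insertion loss = 79.6 − 75.71 = 3.89 dB.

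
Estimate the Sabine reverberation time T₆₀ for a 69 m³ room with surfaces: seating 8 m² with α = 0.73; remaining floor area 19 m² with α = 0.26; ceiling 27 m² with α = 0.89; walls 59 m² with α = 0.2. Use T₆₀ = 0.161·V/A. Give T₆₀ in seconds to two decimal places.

Total absorption A = 8·0.73 + 19·0.26 + 27·0.89 + 59·0.2 = 46.61 m² sabins.
T₆₀ = 0.161 × 69 / 46.61 = 0.238 s.

0.24 s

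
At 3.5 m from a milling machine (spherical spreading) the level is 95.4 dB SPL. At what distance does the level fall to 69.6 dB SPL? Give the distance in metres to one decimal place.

The 25.8 dB drop corresponds to a distance ratio of 10^(25.8/20) for a point source.
r₂ = 3.5·10^((95.4−69.6)/20) = 3.5·10^(25.8/20) = 68.24 m.

68.2 m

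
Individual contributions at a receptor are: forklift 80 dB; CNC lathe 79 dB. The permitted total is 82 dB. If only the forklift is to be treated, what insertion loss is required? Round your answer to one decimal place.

The untreated sources together contribute 10^(79/10) = 7.943e+07, i.e. 79.00 dB.
The limit corresponds to 10^(82/10) = 1.585e+08; subtracting the fixed part leaves 7.906e+07 for the forklift, i.e. 78.98 dB.
Required insertion loss = 80 − 78.98 = 1.02 dB.

1.0 dB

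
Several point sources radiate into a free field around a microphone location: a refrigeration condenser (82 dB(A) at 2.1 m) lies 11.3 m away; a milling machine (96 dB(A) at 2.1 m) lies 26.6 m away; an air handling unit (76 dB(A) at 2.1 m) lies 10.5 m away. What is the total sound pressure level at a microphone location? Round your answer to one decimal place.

75.0 dB(A)

Apply inverse-square spreading to bring every level to the receiver, then sum 10^(L/10).
refrigeration condenser: 82 − 20·log₁₀(11.3/2.1) = 82 − 14.62 = 67.38 dB(A).
milling machine: 96 − 20·log₁₀(26.6/2.1) = 96 − 22.05 = 73.95 dB(A).
air handling unit: 76 − 20·log₁₀(10.5/2.1) = 76 − 13.98 = 62.02 dB(A).
Σ 10^(L/10) = 3.188e+07 → L_total = 10·log₁₀(3.188e+07) = 75.04 dB(A).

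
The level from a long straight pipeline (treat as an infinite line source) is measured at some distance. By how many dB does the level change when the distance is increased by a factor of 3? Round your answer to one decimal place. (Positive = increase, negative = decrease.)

-4.8 dB

With cylindrical spreading the level changes by −10·log₁₀(r₂/r₁).
ΔL = −10·log₁₀(3) = -4.77 dB.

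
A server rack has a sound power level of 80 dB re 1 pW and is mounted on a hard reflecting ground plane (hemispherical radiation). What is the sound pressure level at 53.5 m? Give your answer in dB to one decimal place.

L_p = L_w − 10·log₁₀(2π·r²) with r = 53.5 m.
2π·r² = 1.798e+04 m², 10·log₁₀ of that is 42.549 dB.
L_p = 80 − 42.549 = 37.45 dB.

37.5 dB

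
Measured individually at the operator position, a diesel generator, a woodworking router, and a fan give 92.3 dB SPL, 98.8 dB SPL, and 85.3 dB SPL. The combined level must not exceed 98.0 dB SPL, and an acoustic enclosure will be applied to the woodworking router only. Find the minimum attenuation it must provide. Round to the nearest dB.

2 dB

The untreated sources together contribute 10^(92.3/10) + 10^(85.3/10) = 2.037e+09, i.e. 93.09 dB SPL.
The limit corresponds to 10^(98.0/10) = 6.310e+09; subtracting the fixed part leaves 4.272e+09 for the woodworking router, i.e. 96.31 dB SPL.
So the woodworking router must be reduced from 98.8 to 96.31 dB SPL: IL = 2.49 dB.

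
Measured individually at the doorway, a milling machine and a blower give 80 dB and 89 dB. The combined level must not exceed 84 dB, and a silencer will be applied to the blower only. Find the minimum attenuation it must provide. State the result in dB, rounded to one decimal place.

7.2 dB

Everything except the blower sums to 10^(80/10) = 1.000e+08 in linear terms, 80.00 dB.
The limit corresponds to 10^(84/10) = 2.512e+08; subtracting the fixed part leaves 1.512e+08 for the blower, i.e. 81.80 dB.
Required insertion loss = 89 − 81.80 = 7.20 dB.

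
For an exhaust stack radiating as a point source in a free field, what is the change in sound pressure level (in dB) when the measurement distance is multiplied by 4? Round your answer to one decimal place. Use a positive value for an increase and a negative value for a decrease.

A point source loses 6 dB per doubling of distance; generally ΔL = −20·log₁₀(r₂/r₁).
ΔL = −20·log₁₀(4) = -12.04 dB.

-12.0 dB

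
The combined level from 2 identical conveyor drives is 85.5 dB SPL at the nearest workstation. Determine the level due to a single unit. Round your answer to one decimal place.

2 equal contributions raise the level by 10·log₁₀ 2 = 3.010 dB, so each unit alone gives 85.5 − 3.010.

82.5 dB SPL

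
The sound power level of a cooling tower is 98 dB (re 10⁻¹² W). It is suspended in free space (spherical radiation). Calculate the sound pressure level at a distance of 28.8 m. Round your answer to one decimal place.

57.8 dB

Free-field spherical radiation: L_p = L_w − 10·log₁₀(4π·r²), r = 28.8 m.
4π·r² = 1.042e+04 m², 10·log₁₀ of that is 40.180 dB.
L_p = 98 − 40.180 = 57.82 dB.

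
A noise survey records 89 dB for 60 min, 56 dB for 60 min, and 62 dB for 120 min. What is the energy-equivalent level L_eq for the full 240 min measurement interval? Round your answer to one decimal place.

Weight each interval's intensity by its duration and average over T = 240 min:
Σ tᵢ·10^(Lᵢ/10) = 60·10^(89/10) + 60·10^(56/10) + 120·10^(62/10) = 4.787e+10.
L_eq = 10·log₁₀(4.787e+10/240) = 83.00 dB.

83.0 dB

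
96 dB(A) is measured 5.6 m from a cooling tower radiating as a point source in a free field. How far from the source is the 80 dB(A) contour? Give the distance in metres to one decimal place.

35.3 m

For a point source L₁ − L₂ = 20·log₁₀(r₂/r₁), so r₂ = r₁·10^((L₁−L₂)/20).
r₂ = 5.6·10^((96−80)/20) = 5.6·10^(16.0/20) = 35.33 m.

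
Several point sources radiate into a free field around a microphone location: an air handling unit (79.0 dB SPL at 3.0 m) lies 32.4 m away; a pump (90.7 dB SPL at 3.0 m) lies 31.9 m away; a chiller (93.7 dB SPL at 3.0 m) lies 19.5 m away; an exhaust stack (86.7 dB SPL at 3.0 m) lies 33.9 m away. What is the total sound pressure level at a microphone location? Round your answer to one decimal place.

First find each source's level at the receiver (point-source: −20·log₁₀(r/r_ref)), then combine on an intensity basis.
air handling unit: 79.0 − 20·log₁₀(32.4/3.0) = 79.0 − 20.67 = 58.33 dB SPL.
pump: 90.7 − 20·log₁₀(31.9/3.0) = 90.7 − 20.53 = 70.17 dB SPL.
chiller: 93.7 − 20·log₁₀(19.5/3.0) = 93.7 − 16.26 = 77.44 dB SPL.
exhaust stack: 86.7 − 20·log₁₀(33.9/3.0) = 86.7 − 21.06 = 65.64 dB SPL.
Σ 10^(L/10) = 7.022e+07 → L_total = 10·log₁₀(7.022e+07) = 78.46 dB SPL.

78.5 dB SPL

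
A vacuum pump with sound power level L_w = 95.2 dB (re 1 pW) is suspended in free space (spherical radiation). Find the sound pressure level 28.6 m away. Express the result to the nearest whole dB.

55 dB

L_p = L_w − 10·log₁₀(4π·r²) with r = 28.6 m.
4π·r² = 1.028e+04 m², 10·log₁₀ of that is 40.119 dB.
L_p = 95.2 − 40.119 = 55.08 dB.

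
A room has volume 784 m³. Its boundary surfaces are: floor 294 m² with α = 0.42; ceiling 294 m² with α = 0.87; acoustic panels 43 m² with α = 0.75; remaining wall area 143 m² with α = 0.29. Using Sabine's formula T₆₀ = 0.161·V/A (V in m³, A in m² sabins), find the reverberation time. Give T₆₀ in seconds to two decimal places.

0.28 s

Total absorption A = 294·0.42 + 294·0.87 + 43·0.75 + 143·0.29 = 452.98 m² sabins.
T₆₀ = 0.161·V/A = 0.161·784/452.98 = 0.279 s.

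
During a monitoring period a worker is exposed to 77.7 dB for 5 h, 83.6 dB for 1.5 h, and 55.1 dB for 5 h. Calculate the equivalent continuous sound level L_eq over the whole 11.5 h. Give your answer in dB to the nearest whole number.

77 dB

The energy average is taken in the linear domain: L_eq = 10·log₁₀[(Σ tᵢ·10^(Lᵢ/10))/T], T = 11.5 h.
Σ tᵢ·10^(Lᵢ/10) = 5·10^(77.7/10) + 1.5·10^(83.6/10) + 5·10^(55.1/10) = 6.397e+08.
L_eq = 10·log₁₀(6.397e+08/11.5) = 77.45 dB.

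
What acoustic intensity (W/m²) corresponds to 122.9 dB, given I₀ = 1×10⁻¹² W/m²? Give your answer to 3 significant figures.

1.95 W/m²

I/I₀ = 10^(122.9/10) = 1.95e+12, so I = 1.95e+12 × 10⁻¹² W/m².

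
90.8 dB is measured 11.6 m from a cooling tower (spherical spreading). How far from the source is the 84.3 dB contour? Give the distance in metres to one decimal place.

24.5 m

Point-source spreading drops the level by 20·log₁₀(r₂/r₁); inverting, r₂/r₁ = 10^(ΔL/20).
r₂ = 11.6·10^((90.8−84.3)/20) = 11.6·10^(6.5/20) = 24.52 m.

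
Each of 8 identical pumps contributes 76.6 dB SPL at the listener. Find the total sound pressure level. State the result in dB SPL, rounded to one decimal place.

85.6 dB SPL

With 8 equal, uncorrelated contributions the intensity is 8× that of one unit, giving a rise of 10·log₁₀ 8.
L_total = 76.6 + 10·log₁₀(8) = 76.6 + 9.031 = 85.63 dB SPL.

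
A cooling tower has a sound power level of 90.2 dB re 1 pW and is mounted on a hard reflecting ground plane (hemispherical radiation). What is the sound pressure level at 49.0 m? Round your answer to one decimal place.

48.4 dB

Free-field hemispherical radiation: L_p = L_w − 10·log₁₀(2π·r²), r = 49.0 m.
2π·r² = 1.509e+04 m², 10·log₁₀ of that is 41.786 dB.
L_p = 90.2 − 41.786 = 48.41 dB.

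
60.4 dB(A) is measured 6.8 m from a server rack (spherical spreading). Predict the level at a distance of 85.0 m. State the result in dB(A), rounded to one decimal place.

38.5 dB(A)

For a point source, L₂ = L₁ − 20·log₁₀(r₂/r₁).
L₂ = 60.4 − 20·log₁₀(85.0/6.8) = 60.4 − 21.938 = 38.46 dB(A).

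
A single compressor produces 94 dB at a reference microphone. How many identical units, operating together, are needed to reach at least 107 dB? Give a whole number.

20

The shortfall is 107 − 94 = 13.0 dB, and N units add 10·log₁₀ N, so need 10·log₁₀ N ≥ 13.0.
N ≥ 10^(13.0/10) = 19.953, so N = 20.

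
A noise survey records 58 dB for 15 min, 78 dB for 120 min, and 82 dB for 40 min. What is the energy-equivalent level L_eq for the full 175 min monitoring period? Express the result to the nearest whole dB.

79 dB

L_eq = 10·log₁₀[(1/T)·Σ tᵢ·10^(Lᵢ/10)] with T = 175 min.
Σ tᵢ·10^(Lᵢ/10) = 15·10^(58/10) + 120·10^(78/10) + 40·10^(82/10) = 1.392e+10.
L_eq = 10·log₁₀(1.392e+10/175) = 79.01 dB.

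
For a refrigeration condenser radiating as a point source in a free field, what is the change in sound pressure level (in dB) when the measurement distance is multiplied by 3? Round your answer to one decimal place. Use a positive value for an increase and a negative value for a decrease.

Point-source spreading: ΔL = −20·log₁₀(r₂/r₁).
ΔL = −20·log₁₀(3) = -9.54 dB.

-9.5 dB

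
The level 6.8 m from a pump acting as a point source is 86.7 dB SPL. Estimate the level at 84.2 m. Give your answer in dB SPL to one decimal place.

64.8 dB SPL

Spherical spreading from a point source gives a 20·log₁₀(r₂/r₁) drop.
L₂ = 86.7 − 20·log₁₀(84.2/6.8) = 86.7 − 21.856 = 64.84 dB SPL.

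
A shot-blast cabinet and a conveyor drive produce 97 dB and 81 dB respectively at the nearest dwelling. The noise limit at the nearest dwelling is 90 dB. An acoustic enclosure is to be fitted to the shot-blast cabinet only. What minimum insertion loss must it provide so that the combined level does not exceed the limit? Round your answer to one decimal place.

Everything except the shot-blast cabinet sums to 10^(81/10) = 1.259e+08 in linear terms, 81.00 dB.
The limit corresponds to 10^(90/10) = 1.000e+09; subtracting the fixed part leaves 8.741e+08 for the shot-blast cabinet, i.e. 89.42 dB.
So the shot-blast cabinet must be reduced from 97 to 89.42 dB: IL = 7.58 dB.

7.6 dB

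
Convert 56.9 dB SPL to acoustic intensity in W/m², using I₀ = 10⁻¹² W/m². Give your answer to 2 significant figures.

I = I₀·10^(L/10) = 10⁻¹² × 10^(56.9/10) = 10^(-6.310).

4.9e-07 W/m²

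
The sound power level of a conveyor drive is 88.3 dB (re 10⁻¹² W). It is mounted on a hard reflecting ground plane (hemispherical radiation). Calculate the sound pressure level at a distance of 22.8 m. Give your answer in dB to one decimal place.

53.2 dB

L_p = L_w − 10·log₁₀(2π·r²) with r = 22.8 m.
2π·r² = 3266 m², 10·log₁₀ of that is 35.140 dB.
L_p = 88.3 − 35.140 = 53.16 dB.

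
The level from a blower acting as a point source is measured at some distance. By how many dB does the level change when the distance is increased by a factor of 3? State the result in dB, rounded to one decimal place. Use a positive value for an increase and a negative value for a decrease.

With spherical spreading the level changes by −20·log₁₀(r₂/r₁).
ΔL = −20·log₁₀(3) = -9.54 dB.

-9.5 dB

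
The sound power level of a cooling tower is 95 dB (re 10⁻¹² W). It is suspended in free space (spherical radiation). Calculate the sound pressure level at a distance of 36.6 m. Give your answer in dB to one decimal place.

The power spreads over a sphere of area 4π·r², so L_p = L_w − 10·log₁₀(4π·r²).
4π·r² = 1.683e+04 m², 10·log₁₀ of that is 42.262 dB.
L_p = 95 − 42.262 = 52.74 dB.

52.7 dB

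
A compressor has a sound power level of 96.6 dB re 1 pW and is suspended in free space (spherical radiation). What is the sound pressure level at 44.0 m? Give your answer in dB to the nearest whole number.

53 dB

L_p = L_w − 10·log₁₀(4π·r²) with r = 44.0 m.
4π·r² = 2.433e+04 m², 10·log₁₀ of that is 43.861 dB.
L_p = 96.6 − 43.861 = 52.74 dB.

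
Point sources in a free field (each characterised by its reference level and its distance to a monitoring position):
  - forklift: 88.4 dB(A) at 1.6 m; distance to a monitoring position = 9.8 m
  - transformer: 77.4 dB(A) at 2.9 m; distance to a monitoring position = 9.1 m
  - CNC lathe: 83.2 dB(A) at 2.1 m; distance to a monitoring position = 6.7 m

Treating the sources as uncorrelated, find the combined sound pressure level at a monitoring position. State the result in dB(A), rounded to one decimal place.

Apply inverse-square spreading to bring every level to the receiver, then sum 10^(L/10).
forklift: 88.4 − 20·log₁₀(9.8/1.6) = 88.4 − 15.74 = 72.66 dB(A).
transformer: 77.4 − 20·log₁₀(9.1/2.9) = 77.4 − 9.93 = 67.47 dB(A).
CNC lathe: 83.2 − 20·log₁₀(6.7/2.1) = 83.2 − 10.08 = 73.12 dB(A).
Σ 10^(L/10) = 4.455e+07 → L_total = 10·log₁₀(4.455e+07) = 76.49 dB(A).

76.5 dB(A)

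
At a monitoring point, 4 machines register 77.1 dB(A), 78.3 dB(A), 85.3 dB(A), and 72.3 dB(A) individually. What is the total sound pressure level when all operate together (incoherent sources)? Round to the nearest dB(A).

87 dB(A)

For uncorrelated sources the intensities add, so convert each level to linear form, sum, and take 10·log₁₀ of the total.
Σ 10^(L/10) = 10^(77.1/10) + 10^(78.3/10) + 10^(85.3/10) + 10^(72.3/10) = 4.747e+08.
L_total = 10·log₁₀(4.747e+08) = 86.76 dB(A).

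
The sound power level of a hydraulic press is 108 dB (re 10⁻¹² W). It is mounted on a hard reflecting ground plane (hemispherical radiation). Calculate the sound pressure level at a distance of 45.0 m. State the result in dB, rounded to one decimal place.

67.0 dB

L_p = L_w − 10·log₁₀(2π·r²) with r = 45.0 m.
2π·r² = 1.272e+04 m², 10·log₁₀ of that is 41.046 dB.
L_p = 108 − 41.046 = 66.95 dB.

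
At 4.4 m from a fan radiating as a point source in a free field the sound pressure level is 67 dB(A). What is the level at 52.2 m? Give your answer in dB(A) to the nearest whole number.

Point-source attenuation: ΔL = 20·log₁₀(r₂/r₁) = 20·log₁₀(52.2/4.4) = 21.484 dB.
L₂ = 67 − 20·log₁₀(52.2/4.4) = 67 − 21.484 = 45.52 dB(A).

46 dB(A)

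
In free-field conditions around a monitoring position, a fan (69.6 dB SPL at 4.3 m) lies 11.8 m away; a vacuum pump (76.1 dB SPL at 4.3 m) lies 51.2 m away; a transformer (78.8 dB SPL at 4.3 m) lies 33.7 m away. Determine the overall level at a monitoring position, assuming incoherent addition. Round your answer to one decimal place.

Propagate each source to the receiver with L = L_ref − 20·log₁₀(r/r_ref), then add intensities.
fan: 69.6 − 20·log₁₀(11.8/4.3) = 69.6 − 8.77 = 60.83 dB SPL.
vacuum pump: 76.1 − 20·log₁₀(51.2/4.3) = 76.1 − 21.52 = 54.58 dB SPL.
transformer: 78.8 − 20·log₁₀(33.7/4.3) = 78.8 − 17.88 = 60.92 dB SPL.
Σ 10^(L/10) = 2.733e+06 → L_total = 10·log₁₀(2.733e+06) = 64.37 dB SPL.

64.4 dB SPL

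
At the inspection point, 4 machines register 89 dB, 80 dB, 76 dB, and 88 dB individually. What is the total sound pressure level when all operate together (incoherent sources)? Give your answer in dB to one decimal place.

91.9 dB

Incoherent sources combine by intensity addition: L_total = 10·log₁₀(Σ 10^(L_i/10)).
Σ 10^(L/10) = 10^(89/10) + 10^(80/10) + 10^(76/10) + 10^(88/10) = 1.565e+09.
L_total = 10·log₁₀(1.565e+09) = 91.95 dB.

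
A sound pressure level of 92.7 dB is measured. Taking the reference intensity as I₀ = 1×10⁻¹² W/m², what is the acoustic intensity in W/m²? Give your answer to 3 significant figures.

I = I₀·10^(L/10) = 10⁻¹² × 10^(92.7/10) = 10^(-2.730).

0.00186 W/m²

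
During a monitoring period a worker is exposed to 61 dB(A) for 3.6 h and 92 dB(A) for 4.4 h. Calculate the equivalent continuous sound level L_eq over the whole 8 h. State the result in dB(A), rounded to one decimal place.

Weight each interval's intensity by its duration and average over T = 8 h:
Σ tᵢ·10^(Lᵢ/10) = 3.6·10^(61/10) + 4.4·10^(92/10) = 6.978e+09.
L_eq = 10·log₁₀(6.978e+09/8) = 89.41 dB(A).

89.4 dB(A)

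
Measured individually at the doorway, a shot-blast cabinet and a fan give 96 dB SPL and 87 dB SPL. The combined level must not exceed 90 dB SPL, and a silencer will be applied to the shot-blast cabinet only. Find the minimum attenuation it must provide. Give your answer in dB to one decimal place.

9.0 dB

The untreated sources together contribute 10^(87/10) = 5.012e+08, i.e. 87.00 dB SPL.
The limit corresponds to 10^(90/10) = 1.000e+09; subtracting the fixed part leaves 4.988e+08 for the shot-blast cabinet, i.e. 86.98 dB SPL.
Required insertion loss = 96 − 86.98 = 9.02 dB.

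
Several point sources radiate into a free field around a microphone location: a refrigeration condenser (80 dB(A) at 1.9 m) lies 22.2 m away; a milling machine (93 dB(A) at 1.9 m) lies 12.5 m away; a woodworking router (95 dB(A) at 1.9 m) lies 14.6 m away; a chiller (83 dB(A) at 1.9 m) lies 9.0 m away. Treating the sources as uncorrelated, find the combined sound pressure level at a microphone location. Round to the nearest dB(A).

80 dB(A)

Apply inverse-square spreading to bring every level to the receiver, then sum 10^(L/10).
refrigeration condenser: 80 − 20·log₁₀(22.2/1.9) = 80 − 21.35 = 58.65 dB(A).
milling machine: 93 − 20·log₁₀(12.5/1.9) = 93 − 16.36 = 76.64 dB(A).
woodworking router: 95 − 20·log₁₀(14.6/1.9) = 95 − 17.71 = 77.29 dB(A).
chiller: 83 − 20·log₁₀(9.0/1.9) = 83 − 13.51 = 69.49 dB(A).
Σ 10^(L/10) = 1.093e+08 → L_total = 10·log₁₀(1.093e+08) = 80.39 dB(A).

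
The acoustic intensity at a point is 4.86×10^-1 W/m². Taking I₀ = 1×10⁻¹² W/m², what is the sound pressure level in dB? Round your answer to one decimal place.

116.9 dB

I/I₀ = 4.86×10^-1/10⁻¹² = 4.86×10^11, and L = 10·log₁₀(I/I₀).
L = 10·(0.6866 + 11) = 116.87 dB.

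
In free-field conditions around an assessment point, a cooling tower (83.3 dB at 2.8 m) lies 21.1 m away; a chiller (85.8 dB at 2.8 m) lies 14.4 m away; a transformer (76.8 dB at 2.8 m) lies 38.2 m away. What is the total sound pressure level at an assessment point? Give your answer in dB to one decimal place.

First find each source's level at the receiver (point-source: −20·log₁₀(r/r_ref)), then combine on an intensity basis.
cooling tower: 83.3 − 20·log₁₀(21.1/2.8) = 83.3 − 17.54 = 65.76 dB.
chiller: 85.8 − 20·log₁₀(14.4/2.8) = 85.8 − 14.22 = 71.58 dB.
transformer: 76.8 − 20·log₁₀(38.2/2.8) = 76.8 − 22.70 = 54.10 dB.
Σ 10^(L/10) = 1.840e+07 → L_total = 10·log₁₀(1.840e+07) = 72.65 dB.

72.6 dB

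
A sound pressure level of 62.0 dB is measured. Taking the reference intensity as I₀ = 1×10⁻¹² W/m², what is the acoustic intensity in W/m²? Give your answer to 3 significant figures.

1.58e-06 W/m²

I = I₀·10^(L/10) = 10⁻¹² × 10^(62.0/10) = 10^(-5.800).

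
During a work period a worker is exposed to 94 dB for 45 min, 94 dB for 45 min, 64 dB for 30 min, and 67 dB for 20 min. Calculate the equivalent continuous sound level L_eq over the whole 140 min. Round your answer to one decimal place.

L_eq = 10·log₁₀[(1/T)·Σ tᵢ·10^(Lᵢ/10)] with T = 140 min.
Σ tᵢ·10^(Lᵢ/10) = 45·10^(94/10) + 45·10^(94/10) + 30·10^(64/10) + 20·10^(67/10) = 2.262e+11.
L_eq = 10·log₁₀(2.262e+11/140) = 92.08 dB.

92.1 dB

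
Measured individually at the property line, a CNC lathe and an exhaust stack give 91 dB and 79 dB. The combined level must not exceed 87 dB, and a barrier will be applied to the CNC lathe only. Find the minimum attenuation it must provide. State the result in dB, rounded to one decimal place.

4.7 dB

Fixed contribution from the other source: Σ 10^(L/10) = 10^(79/10) = 7.943e+07 (79.00 dB).
The limit corresponds to 10^(87/10) = 5.012e+08; subtracting the fixed part leaves 4.218e+08 for the CNC lathe, i.e. 86.25 dB.
Required insertion loss = 91 − 86.25 = 4.75 dB.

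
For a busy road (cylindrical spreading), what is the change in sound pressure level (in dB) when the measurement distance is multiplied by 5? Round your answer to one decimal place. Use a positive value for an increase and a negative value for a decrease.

With cylindrical spreading the level changes by −10·log₁₀(r₂/r₁).
ΔL = −10·log₁₀(5) = -6.99 dB.

-7.0 dB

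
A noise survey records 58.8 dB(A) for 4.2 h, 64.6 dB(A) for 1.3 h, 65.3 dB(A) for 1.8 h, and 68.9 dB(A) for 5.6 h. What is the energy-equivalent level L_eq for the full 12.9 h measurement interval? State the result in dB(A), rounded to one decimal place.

The energy average is taken in the linear domain: L_eq = 10·log₁₀[(Σ tᵢ·10^(Lᵢ/10))/T], T = 12.9 h.
Σ tᵢ·10^(Lᵢ/10) = 4.2·10^(58.8/10) + 1.3·10^(64.6/10) + 1.8·10^(65.3/10) + 5.6·10^(68.9/10) = 5.650e+07.
L_eq = 10·log₁₀(5.650e+07/12.9) = 66.41 dB(A).

66.4 dB(A)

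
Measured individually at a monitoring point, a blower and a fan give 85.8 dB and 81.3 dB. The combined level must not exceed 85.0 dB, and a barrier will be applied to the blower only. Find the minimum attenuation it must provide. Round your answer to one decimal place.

3.2 dB

The untreated sources together contribute 10^(81.3/10) = 1.349e+08, i.e. 81.30 dB.
The limit corresponds to 10^(85.0/10) = 3.162e+08; subtracting the fixed part leaves 1.813e+08 for the blower, i.e. 82.58 dB.
So the blower must be reduced from 85.8 to 82.58 dB: IL = 3.22 dB.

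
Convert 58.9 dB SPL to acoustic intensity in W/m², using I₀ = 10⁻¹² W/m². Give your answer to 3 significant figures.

I = I₀·10^(L/10) = 10⁻¹² × 10^(58.9/10) = 10^(-6.110).

7.76e-07 W/m²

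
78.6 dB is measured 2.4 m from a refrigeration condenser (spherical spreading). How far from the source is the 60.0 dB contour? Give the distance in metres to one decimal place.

Point-source spreading drops the level by 20·log₁₀(r₂/r₁); inverting, r₂/r₁ = 10^(ΔL/20).
r₂ = 2.4·10^((78.6−60.0)/20) = 2.4·10^(18.6/20) = 20.43 m.

20.4 m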